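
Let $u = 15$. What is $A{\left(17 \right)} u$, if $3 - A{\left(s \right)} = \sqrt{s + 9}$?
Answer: $45 - 15 \sqrt{26} \approx -31.485$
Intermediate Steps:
$A{\left(s \right)} = 3 - \sqrt{9 + s}$ ($A{\left(s \right)} = 3 - \sqrt{s + 9} = 3 - \sqrt{9 + s}$)
$A{\left(17 \right)} u = \left(3 - \sqrt{9 + 17}\right) 15 = \left(3 - \sqrt{26}\right) 15 = 45 - 15 \sqrt{26}$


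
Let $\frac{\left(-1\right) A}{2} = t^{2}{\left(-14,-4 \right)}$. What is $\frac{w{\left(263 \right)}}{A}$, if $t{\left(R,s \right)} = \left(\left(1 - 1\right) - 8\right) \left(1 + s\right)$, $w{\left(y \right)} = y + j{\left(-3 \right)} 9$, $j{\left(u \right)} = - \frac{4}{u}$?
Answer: $- \frac{275}{1152} \approx -0.23872$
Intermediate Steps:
$w{\left(y \right)} = 12 + y$ ($w{\left(y \right)} = y + - \frac{4}{-3} \cdot 9 = y + \left(-4\right) \left(- \frac{1}{3}\right) 9 = y + \frac{4}{3} \cdot 9 = y + 12 = 12 + y$)
$t{\left(R,s \right)} = -8 - 8 s$ ($t{\left(R,s \right)} = \left(\left(1 - 1\right) - 8\right) \left(1 + s\right) = \left(0 - 8\right) \left(1 + s\right) = - 8 \left(1 + s\right) = -8 - 8 s$)
$A = -1152$ ($A = - 2 \left(-8 - -32\right)^{2} = - 2 \left(-8 + 32\right)^{2} = - 2 \cdot 24^{2} = \left(-2\right) 576 = -1152$)
$\frac{w{\left(263 \right)}}{A} = \frac{12 + 263}{-1152} = 275 \left(- \frac{1}{1152}\right) = - \frac{275}{1152}$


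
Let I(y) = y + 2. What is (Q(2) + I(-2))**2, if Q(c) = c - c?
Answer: 0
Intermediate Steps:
Q(c) = 0
I(y) = 2 + y
(Q(2) + I(-2))**2 = (0 + (2 - 2))**2 = (0 + 0)**2 = 0**2 = 0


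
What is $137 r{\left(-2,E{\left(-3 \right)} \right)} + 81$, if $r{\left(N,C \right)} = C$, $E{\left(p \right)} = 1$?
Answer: $218$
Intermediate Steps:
$137 r{\left(-2,E{\left(-3 \right)} \right)} + 81 = 137 \cdot 1 + 81 = 137 + 81 = 218$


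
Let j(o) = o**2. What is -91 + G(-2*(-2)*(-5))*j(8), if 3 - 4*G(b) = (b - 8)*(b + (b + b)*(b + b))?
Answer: 707797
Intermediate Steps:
G(b) = 3/4 - (-8 + b)*(b + 4*b**2)/4 (G(b) = 3/4 - (b - 8)*(b + (b + b)*(b + b))/4 = 3/4 - (-8 + b)*(b + (2*b)*(2*b))/4 = 3/4 - (-8 + b)*(b + 4*b**2)/4)
-91 + G(-2*(-2)*(-5))*j(8) = -91 + (3/4 - (-2*(-2)*(-5))**3 + 2*(-2*(-2)*(-5)) + 31*(-2*(-2)*(-5))**2/4)*8**2 = -91 + (3/4 - (4*(-5))**3 + 2*(4*(-5)) + 31*(4*(-5))**2/4)*64 = -91 + (3/4 - 1*(-20)**3 + 2*(-20) + (31/4)*(-20)**2)*64 = -91 + (3/4 - 1*(-8000) - 40 + (31/4)*400)*64 = -91 + (3/4 + 8000 - 40 + 3100)*64 = -91 + (44243/4)*64 = -91 + 707888 = 707797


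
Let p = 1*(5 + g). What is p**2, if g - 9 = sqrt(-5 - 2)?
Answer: (14 + I*sqrt(7))**2 ≈ 189.0 + 74.081*I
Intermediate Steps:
g = 9 + I*sqrt(7) (g = 9 + sqrt(-5 - 2) = 9 + sqrt(-7) = 9 + I*sqrt(7) ≈ 9.0 + 2.6458*I)
p = 14 + I*sqrt(7) (p = 1*(5 + (9 + I*sqrt(7))) = 1*(14 + I*sqrt(7)) = 14 + I*sqrt(7) ≈ 14.0 + 2.6458*I)
p**2 = (14 + I*sqrt(7))**2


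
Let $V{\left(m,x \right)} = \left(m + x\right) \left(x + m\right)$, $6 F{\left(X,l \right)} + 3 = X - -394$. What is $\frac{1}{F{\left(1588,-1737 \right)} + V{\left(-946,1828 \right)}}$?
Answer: $\frac{6}{4669523} \approx 1.2849 \cdot 10^{-6}$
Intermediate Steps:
$F{\left(X,l \right)} = \frac{391}{6} + \frac{X}{6}$ ($F{\left(X,l \right)} = - \frac{1}{2} + \frac{X - -394}{6} = - \frac{1}{2} + \frac{X + 394}{6} = - \frac{1}{2} + \frac{394 + X}{6} = - \frac{1}{2} + \left(\frac{197}{3} + \frac{X}{6}\right) = \frac{391}{6} + \frac{X}{6}$)
$V{\left(m,x \right)} = \left(m + x\right)^{2}$ ($V{\left(m,x \right)} = \left(m + x\right) \left(m + x\right) = \left(m + x\right)^{2}$)
$\frac{1}{F{\left(1588,-1737 \right)} + V{\left(-946,1828 \right)}} = \frac{1}{\left(\frac{391}{6} + \frac{1}{6} \cdot 1588\right) + \left(-946 + 1828\right)^{2}} = \frac{1}{\left(\frac{391}{6} + \frac{794}{3}\right) + 882^{2}} = \frac{1}{\frac{1979}{6} + 777924} = \frac{1}{\frac{4669523}{6}} = \frac{6}{4669523}$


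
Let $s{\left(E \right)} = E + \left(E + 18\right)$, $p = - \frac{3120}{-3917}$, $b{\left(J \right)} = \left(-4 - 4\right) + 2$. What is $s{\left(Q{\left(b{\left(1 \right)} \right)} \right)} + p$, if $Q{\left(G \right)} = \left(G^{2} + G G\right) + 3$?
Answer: $\frac{661176}{3917} \approx 168.8$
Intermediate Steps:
$b{\left(J \right)} = -6$ ($b{\left(J \right)} = -8 + 2 = -6$)
$Q{\left(G \right)} = 3 + 2 G^{2}$ ($Q{\left(G \right)} = \left(G^{2} + G^{2}\right) + 3 = 2 G^{2} + 3 = 3 + 2 G^{2}$)
$p = \frac{3120}{3917}$ ($p = \left(-3120\right) \left(- \frac{1}{3917}\right) = \frac{3120}{3917} \approx 0.79653$)
$s{\left(E \right)} = 18 + 2 E$ ($s{\left(E \right)} = E + \left(18 + E\right) = 18 + 2 E$)
$s{\left(Q{\left(b{\left(1 \right)} \right)} \right)} + p = \left(18 + 2 \left(3 + 2 \left(-6\right)^{2}\right)\right) + \frac{3120}{3917} = \left(18 + 2 \left(3 + 2 \cdot 36\right)\right) + \frac{3120}{3917} = \left(18 + 2 \left(3 + 72\right)\right) + \frac{3120}{3917} = \left(18 + 2 \cdot 75\right) + \frac{3120}{3917} = \left(18 + 150\right) + \frac{3120}{3917} = 168 + \frac{3120}{3917} = \frac{661176}{3917}$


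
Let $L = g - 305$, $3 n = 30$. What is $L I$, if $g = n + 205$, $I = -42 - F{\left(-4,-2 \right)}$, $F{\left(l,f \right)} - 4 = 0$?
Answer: $4140$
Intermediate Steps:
$n = 10$ ($n = \frac{1}{3} \cdot 30 = 10$)
$F{\left(l,f \right)} = 4$ ($F{\left(l,f \right)} = 4 + 0 = 4$)
$I = -46$ ($I = -42 - 4 = -46$)
$g = 215$ ($g = 10 + 205 = 215$)
$L = -90$ ($L = 215 - 305 = -90$)
$L I = \left(-90\right) \left(-46\right) = 4140$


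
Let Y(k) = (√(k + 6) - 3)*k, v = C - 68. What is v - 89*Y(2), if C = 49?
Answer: 515 - 356*√2 ≈ 11.540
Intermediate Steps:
v = -19 (v = 49 - 68 = -19)
Y(k) = k*(-3 + √(6 + k)) (Y(k) = (√(6 + k) - 3)*k = (-3 + √(6 + k))*k = k*(-3 + √(6 + k)))
v - 89*Y(2) = -19 - 178*(-3 + √(6 + 2)) = -19 - 178*(-3 + √8) = -19 - 178*(-3 + 2*√2) = -19 - 89*(-6 + 4*√2) = -19 + (534 - 356*√2) = 515 - 356*√2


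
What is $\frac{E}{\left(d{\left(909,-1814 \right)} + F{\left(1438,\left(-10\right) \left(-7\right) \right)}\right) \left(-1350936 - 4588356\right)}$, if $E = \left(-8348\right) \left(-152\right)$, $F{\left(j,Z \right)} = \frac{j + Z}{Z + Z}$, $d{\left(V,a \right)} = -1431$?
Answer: $\frac{2775710}{18451895421} \approx 0.00015043$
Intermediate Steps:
$F{\left(j,Z \right)} = \frac{Z + j}{2 Z}$
$E = 1268896$
$\frac{E}{\left(d{\left(909,-1814 \right)} + F{\left(1438,\left(-10\right) \left(-7\right) \right)}\right) \left(-1350936 - 4588356\right)} = \frac{1268896}{\left(-1431 + \frac{\left(-10\right) \left(-7\right) + 1438}{2 \left(\left(-10\right) \left(-7\right)\right)}\right) \left(-1350936 - 4588356\right)} = \frac{1268896}{\left(-1431 + \frac{70 + 1438}{2 \cdot 70}\right) \left(-5939292\right)} = \frac{1268896}{\left(-1431 + \frac{1}{2} \cdot \frac{1}{70} \cdot 1508\right) \left(-5939292\right)} = \frac{1268896}{\left(-1431 + \frac{377}{35}\right) \left(-5939292\right)} = \frac{1268896}{\left(- \frac{49708}{35}\right) \left(-5939292\right)} = \frac{1268896}{\frac{295230326736}{35}} = 1268896 \cdot \frac{35}{295230326736} = \frac{2775710}{18451895421}$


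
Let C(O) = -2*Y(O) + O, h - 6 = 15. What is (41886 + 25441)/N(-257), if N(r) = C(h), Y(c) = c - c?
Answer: 67327/21 ≈ 3206.0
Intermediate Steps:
Y(c) = 0
h = 21 (h = 6 + 15 = 21)
C(O) = O (C(O) = -2*0 + O = 0 + O = O)
N(r) = 21
(41886 + 25441)/N(-257) = (41886 + 25441)/21 = 67327*(1/21) = 67327/21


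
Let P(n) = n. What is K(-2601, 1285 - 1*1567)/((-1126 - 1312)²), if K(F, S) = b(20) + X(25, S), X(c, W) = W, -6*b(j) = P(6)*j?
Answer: -151/2971922 ≈ -5.0809e-5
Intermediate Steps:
b(j) = -j
K(F, S) = -20 + S (K(F, S) = -1*20 + S = -20 + S)
K(-2601, 1285 - 1*1567)/((-1126 - 1312)²) = (-20 + (1285 - 1*1567))/((-1126 - 1312)²) = (-20 + (1285 - 1567))/((-2438)²) = (-20 - 282)/5943844 = -302*1/5943844 = -151/2971922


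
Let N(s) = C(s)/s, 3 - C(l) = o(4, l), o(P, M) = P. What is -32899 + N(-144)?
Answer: -4737455/144 ≈ -32899.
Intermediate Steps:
C(l) = -1 (C(l) = 3 - 1*4 = 3 - 4 = -1)
N(s) = -1/s
-32899 + N(-144) = -32899 - 1/(-144) = -32899 - 1*(-1/144) = -32899 + 1/144 = -4737455/144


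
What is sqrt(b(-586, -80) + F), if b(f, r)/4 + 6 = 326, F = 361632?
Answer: 4*sqrt(22682) ≈ 602.42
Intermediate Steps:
b(f, r) = 1280 (b(f, r) = -24 + 4*326 = -24 + 1304 = 1280)
sqrt(b(-586, -80) + F) = sqrt(1280 + 361632) = sqrt(362912) = 4*sqrt(22682)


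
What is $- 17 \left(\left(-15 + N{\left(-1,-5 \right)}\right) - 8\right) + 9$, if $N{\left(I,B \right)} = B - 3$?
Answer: $536$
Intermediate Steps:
$N{\left(I,B \right)} = -3 + B$ ($N{\left(I,B \right)} = B - 3 = -3 + B$)
$- 17 \left(\left(-15 + N{\left(-1,-5 \right)}\right) - 8\right) + 9 = - 17 \left(\left(-15 - 8\right) - 8\right) + 9 = - 17 \left(-23 - 8\right) + 9 = \left(-17\right) \left(-31\right) + 9 = 527 + 9 = 536$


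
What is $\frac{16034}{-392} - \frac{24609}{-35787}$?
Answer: $- \frac{94027005}{2338084} \approx -40.215$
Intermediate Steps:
$\frac{16034}{-392} - \frac{24609}{-35787} = 16034 \left(- \frac{1}{392}\right) - - \frac{8203}{11929} = - \frac{8017}{196} + \frac{8203}{11929} = - \frac{94027005}{2338084}$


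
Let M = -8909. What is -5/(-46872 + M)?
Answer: 5/55781 ≈ 8.9636e-5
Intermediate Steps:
-5/(-46872 + M) = -5/(-46872 - 8909) = -5/(-55781) = -1/55781*(-5) = 5/55781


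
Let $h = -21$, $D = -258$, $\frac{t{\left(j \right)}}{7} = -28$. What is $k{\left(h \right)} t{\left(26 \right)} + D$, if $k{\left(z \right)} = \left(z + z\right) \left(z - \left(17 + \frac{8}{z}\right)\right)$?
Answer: $-309938$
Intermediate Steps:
$t{\left(j \right)} = -196$ ($t{\left(j \right)} = 7 \left(-28\right) = -196$)
$k{\left(z \right)} = 2 z \left(-17 + z - \frac{8}{z}\right)$ ($k{\left(z \right)} = 2 z \left(z - \left(17 + \frac{8}{z}\right)\right) = 2 z \left(-17 + z - \frac{8}{z}\right)$)
$k{\left(h \right)} t{\left(26 \right)} + D = \left(-16 - -714 + 2 \left(-21\right)^{2}\right) \left(-196\right) - 258 = \left(-16 + 714 + 2 \cdot 441\right) \left(-196\right) - 258 = \left(-16 + 714 + 882\right) \left(-196\right) - 258 = 1580 \left(-196\right) - 258 = -309680 - 258 = -309938$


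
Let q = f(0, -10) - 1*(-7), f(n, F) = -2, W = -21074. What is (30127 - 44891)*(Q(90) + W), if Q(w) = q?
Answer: 311062716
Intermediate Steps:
q = 5 (q = -2 - 1*(-7) = -2 + 7 = 5)
Q(w) = 5
(30127 - 44891)*(Q(90) + W) = (30127 - 44891)*(5 - 21074) = -14764*(-21069) = 311062716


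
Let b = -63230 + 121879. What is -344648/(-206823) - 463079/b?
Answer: -75562127465/12129962127 ≈ -6.2294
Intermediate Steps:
b = 58649
-344648/(-206823) - 463079/b = -344648/(-206823) - 463079/58649 = -344648*(-1/206823) - 463079*1/58649 = 344648/206823 - 463079/58649 = -75562127465/12129962127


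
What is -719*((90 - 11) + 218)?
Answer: -213543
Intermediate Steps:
-719*((90 - 11) + 218) = -719*(79 + 218) = -719*297 = -213543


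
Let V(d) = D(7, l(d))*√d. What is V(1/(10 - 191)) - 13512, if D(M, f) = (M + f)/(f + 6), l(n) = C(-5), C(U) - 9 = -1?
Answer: -13512 + 15*I*√181/2534 ≈ -13512.0 + 0.079639*I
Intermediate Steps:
C(U) = 8 (C(U) = 9 - 1 = 8)
l(n) = 8
D(M, f) = (M + f)/(6 + f)
V(d) = 15*√d/14 (V(d) = ((7 + 8)/(6 + 8))*√d = (15/14)*√d = ((1/14)*15)*√d = 15*√d/14)
V(1/(10 - 191)) - 13512 = 15*√(1/(10 - 191))/14 - 13512 = 15*√(1/(-181))/14 - 13512 = 15*√(-1/181)/14 - 13512 = 15*(I*√181/181)/14 - 13512 = 15*I*√181/2534 - 13512 = -13512 + 15*I*√181/2534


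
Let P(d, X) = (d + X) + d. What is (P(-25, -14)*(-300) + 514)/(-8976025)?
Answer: -19714/8976025 ≈ -0.0021963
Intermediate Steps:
P(d, X) = X + 2*d (P(d, X) = (X + d) + d = X + 2*d)
(P(-25, -14)*(-300) + 514)/(-8976025) = ((-14 + 2*(-25))*(-300) + 514)/(-8976025) = ((-14 - 50)*(-300) + 514)*(-1/8976025) = (-64*(-300) + 514)*(-1/8976025) = (19200 + 514)*(-1/8976025) = 19714*(-1/8976025) = -19714/8976025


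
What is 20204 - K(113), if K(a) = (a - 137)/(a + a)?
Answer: 2283064/113 ≈ 20204.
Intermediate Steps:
K(a) = (-137 + a)/(2*a) (K(a) = (-137 + a)/((2*a)) = (-137 + a)*(1/(2*a)) = (-137 + a)/(2*a))
20204 - K(113) = 20204 - (-137 + 113)/(2*113) = 20204 - (-24)/(2*113) = 20204 - 1*(-12/113) = 20204 + 12/113 = 2283064/113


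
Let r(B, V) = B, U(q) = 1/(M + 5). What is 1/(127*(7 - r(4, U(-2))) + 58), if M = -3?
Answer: 1/439 ≈ 0.0022779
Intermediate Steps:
U(q) = 1/2 (U(q) = 1/(-3 + 5) = 1/2)
1/(127*(7 - r(4, U(-2))) + 58) = 1/(127*(7 - 1*4) + 58) = 1/(127*(7 - 4) + 58) = 1/(127*3 + 58) = 1/(381 + 58) = 1/439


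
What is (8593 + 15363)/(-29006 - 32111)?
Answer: -23956/61117 ≈ -0.39197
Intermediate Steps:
(8593 + 15363)/(-29006 - 32111) = 23956/(-61117) = 23956*(-1/61117) = -23956/61117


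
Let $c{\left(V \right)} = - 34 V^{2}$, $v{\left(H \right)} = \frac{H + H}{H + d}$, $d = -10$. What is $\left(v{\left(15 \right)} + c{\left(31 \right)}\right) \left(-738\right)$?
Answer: $24108984$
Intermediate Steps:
$v{\left(H \right)} = \frac{2 H}{-10 + H}$ ($v{\left(H \right)} = \frac{H + H}{H - 10} = \frac{2 H}{-10 + H}$)
$\left(v{\left(15 \right)} + c{\left(31 \right)}\right) \left(-738\right) = \left(2 \cdot 15 \frac{1}{-10 + 15} - 34 \cdot 31^{2}\right) \left(-738\right) = \left(2 \cdot 15 \cdot \frac{1}{5} - 32674\right) \left(-738\right) = \left(6 - 32674\right) \left(-738\right) = \left(-32668\right) \left(-738\right) = 24108984$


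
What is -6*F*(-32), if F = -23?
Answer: -4416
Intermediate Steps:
-6*F*(-32) = -6*(-23)*(-32) = 138*(-32) = -4416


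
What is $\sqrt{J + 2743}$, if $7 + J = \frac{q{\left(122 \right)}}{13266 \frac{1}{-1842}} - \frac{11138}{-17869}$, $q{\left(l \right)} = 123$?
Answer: $\frac{\sqrt{471662839936358983}}{13169453} \approx 52.149$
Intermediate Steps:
$J = - \frac{308894568}{13169453}$ ($J = -7 + \left(\frac{123}{13266 \frac{1}{-1842}} - \frac{11138}{-17869}\right) = -7 + \left(\frac{123}{13266 \left(- \frac{1}{1842}\right)} - - \frac{11138}{17869}\right) = -7 + \left(\frac{123}{- \frac{2211}{307}} + \frac{11138}{17869}\right) = -7 + \left(123 \left(- \frac{307}{2211}\right) + \frac{11138}{17869}\right) = -7 + \left(- \frac{12587}{737} + \frac{11138}{17869}\right) = -7 - \frac{216708397}{13169453} = - \frac{308894568}{13169453} \approx -23.455$)
$\sqrt{J + 2743} = \sqrt{- \frac{308894568}{13169453} + 2743} = \sqrt{\frac{35814915011}{13169453}} = \frac{\sqrt{471662839936358983}}{13169453}$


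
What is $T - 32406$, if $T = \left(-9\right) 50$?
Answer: $-32856$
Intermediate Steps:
$T = -450$
$T - 32406 = -450 - 32406 = -32856$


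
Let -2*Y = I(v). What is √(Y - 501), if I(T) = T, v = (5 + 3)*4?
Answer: I*√517 ≈ 22.738*I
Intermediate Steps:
v = 32 (v = 8*4 = 32)
Y = -16 (Y = -½*32 = -16)
√(Y - 501) = √(-16 - 501) = √(-517) = I*√517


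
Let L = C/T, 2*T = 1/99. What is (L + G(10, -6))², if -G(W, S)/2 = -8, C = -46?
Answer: 82664464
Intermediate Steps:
T = 1/198 (T = (½)/99 = (½)*(1/99) = 1/198 ≈ 0.0050505)
G(W, S) = 16 (G(W, S) = -2*(-8) = 16)
L = -9108 (L = -46/1/198 = -46*198 = -9108)
(L + G(10, -6))² = (-9108 + 16)² = (-9092)² = 82664464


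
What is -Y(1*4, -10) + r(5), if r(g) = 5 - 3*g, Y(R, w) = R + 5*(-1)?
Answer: -9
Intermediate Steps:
Y(R, w) = -5 + R (Y(R, w) = R - 5 = -5 + R)
-Y(1*4, -10) + r(5) = -(-5 + 1*4) + (5 - 3*5) = -(-5 + 4) + (5 - 15) = -1*(-1) - 10 = 1 - 10 = -9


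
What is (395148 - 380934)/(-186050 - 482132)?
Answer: -7107/334091 ≈ -0.021273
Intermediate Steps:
(395148 - 380934)/(-186050 - 482132) = 14214/(-668182) = 14214*(-1/668182) = -7107/334091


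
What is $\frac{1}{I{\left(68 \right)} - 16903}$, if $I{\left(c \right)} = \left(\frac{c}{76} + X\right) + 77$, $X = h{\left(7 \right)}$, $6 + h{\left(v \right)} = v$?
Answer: $- \frac{19}{319658} \approx -5.9439 \cdot 10^{-5}$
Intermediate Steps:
$h{\left(v \right)} = -6 + v$
$X = 1$ ($X = -6 + 7 = 1$)
$I{\left(c \right)} = 78 + \frac{c}{76}$ ($I{\left(c \right)} = \left(\frac{c}{76} + 1\right) + 77 = \left(1 + \frac{c}{76}\right) + 77 = 78 + \frac{c}{76}$)
$\frac{1}{I{\left(68 \right)} - 16903} = \frac{1}{\left(78 + \frac{1}{76} \cdot 68\right) - 16903} = \frac{1}{\left(78 + \frac{17}{19}\right) - 16903} = \frac{1}{\frac{1499}{19} - 16903} = \frac{1}{- \frac{319658}{19}} = - \frac{19}{319658}$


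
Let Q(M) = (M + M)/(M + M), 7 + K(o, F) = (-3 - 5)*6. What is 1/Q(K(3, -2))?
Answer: 1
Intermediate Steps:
K(o, F) = -55 (K(o, F) = -7 + (-3 - 5)*6 = -7 - 8*6 = -7 - 48 = -55)
Q(M) = 1 (Q(M) = (2*M)/((2*M)) = (2*M)*(1/(2*M)) = 1)
1/Q(K(3, -2)) = 1/1 = 1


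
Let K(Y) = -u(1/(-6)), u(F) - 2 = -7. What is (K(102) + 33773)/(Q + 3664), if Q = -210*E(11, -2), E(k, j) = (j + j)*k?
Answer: 16889/6452 ≈ 2.6176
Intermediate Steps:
u(F) = -5 (u(F) = 2 - 7 = -5)
E(k, j) = 2*j*k (E(k, j) = (2*j)*k = 2*j*k)
K(Y) = 5 (K(Y) = -1*(-5) = 5)
Q = 9240 (Q = -420*(-2)*11 = -210*(-44) = 9240)
(K(102) + 33773)/(Q + 3664) = (5 + 33773)/(9240 + 3664) = 33778/12904 = 33778*(1/12904) = 16889/6452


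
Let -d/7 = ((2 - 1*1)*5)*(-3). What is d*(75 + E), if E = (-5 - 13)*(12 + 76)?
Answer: -158445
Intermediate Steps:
d = 105 (d = -7*(2 - 1*1)*5*(-3) = -7*(2 - 1)*5*(-3) = -7*1*5*(-3) = -35*(-3) = -7*(-15) = 105)
E = -1584 (E = -18*88 = -1584)
d*(75 + E) = 105*(75 - 1584) = 105*(-1509) = -158445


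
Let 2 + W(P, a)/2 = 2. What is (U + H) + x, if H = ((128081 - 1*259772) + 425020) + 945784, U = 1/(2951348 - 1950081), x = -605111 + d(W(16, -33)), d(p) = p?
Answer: 634805280535/1001267 ≈ 6.3400e+5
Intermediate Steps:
W(P, a) = 0 (W(P, a) = -4 + 2*2 = -4 + 4 = 0)
x = -605111 (x = -605111 + 0 = -605111)
U = 1/1001267 ≈ 9.9873e-7
H = 1239113 (H = ((128081 - 259772) + 425020) + 945784 = (-131691 + 425020) + 945784 = 293329 + 945784 = 1239113)
(U + H) + x = (1/1001267 + 1239113) - 605111 = 1240682956172/1001267 - 605111 = 634805280535/1001267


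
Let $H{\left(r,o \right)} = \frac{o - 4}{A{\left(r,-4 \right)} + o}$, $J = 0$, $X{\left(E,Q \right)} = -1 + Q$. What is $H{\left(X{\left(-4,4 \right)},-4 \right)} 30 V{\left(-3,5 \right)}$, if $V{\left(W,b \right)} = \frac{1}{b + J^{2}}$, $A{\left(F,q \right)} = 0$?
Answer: $12$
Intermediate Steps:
$H{\left(r,o \right)} = \frac{-4 + o}{o}$ ($H{\left(r,o \right)} = \frac{o - 4}{0 + o} = \frac{-4 + o}{o}$)
$V{\left(W,b \right)} = \frac{1}{b}$ ($V{\left(W,b \right)} = \frac{1}{b + 0^{2}} = \frac{1}{b + 0} = \frac{1}{b}$)
$H{\left(X{\left(-4,4 \right)},-4 \right)} 30 V{\left(-3,5 \right)} = \frac{\frac{-4 - 4}{-4} \cdot 30}{5} = \left(- \frac{1}{4}\right) \left(-8\right) 30 \cdot \frac{1}{5} = 2 \cdot 30 \cdot \frac{1}{5} = 60 \cdot \frac{1}{5} = 12$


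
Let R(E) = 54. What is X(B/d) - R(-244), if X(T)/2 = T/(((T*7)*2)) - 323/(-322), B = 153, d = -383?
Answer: -8348/161 ≈ -51.851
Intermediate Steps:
X(T) = 346/161 (X(T) = 2*(T/(((T*7)*2)) - 323/(-322)) = 2*(T/(((7*T)*2)) - 323*(-1/322)) = 2*(T/((14*T)) + 323/322) = 2*(T*(1/(14*T)) + 323/322) = 2*(1/14 + 323/322) = 2*(173/161) = 346/161)
X(B/d) - R(-244) = 346/161 - 1*54 = 346/161 - 54 = -8348/161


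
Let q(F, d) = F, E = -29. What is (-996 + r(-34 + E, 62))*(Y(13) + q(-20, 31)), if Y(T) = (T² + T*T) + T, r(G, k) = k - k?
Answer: -329676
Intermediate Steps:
r(G, k) = 0
Y(T) = T + 2*T² (Y(T) = (T² + T²) + T = 2*T² + T = T + 2*T²)
(-996 + r(-34 + E, 62))*(Y(13) + q(-20, 31)) = (-996 + 0)*(13*(1 + 2*13) - 20) = -996*(13*(1 + 26) - 20) = -996*(13*27 - 20) = -996*(351 - 20) = -996*331 = -329676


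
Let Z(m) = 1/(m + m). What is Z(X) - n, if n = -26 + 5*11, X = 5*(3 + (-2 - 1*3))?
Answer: -581/20 ≈ -29.050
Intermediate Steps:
X = -10 (X = 5*(3 + (-2 - 3)) = 5*(3 - 5) = 5*(-2) = -10)
Z(m) = 1/(2*m)
n = 29 (n = -26 + 55 = 29)
Z(X) - n = (½)/(-10) - 1*29 = (½)*(-⅒) - 29 = -1/20 - 29 = -581/20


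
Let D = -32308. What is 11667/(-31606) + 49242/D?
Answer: -241660011/127640831 ≈ -1.8933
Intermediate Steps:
11667/(-31606) + 49242/D = 11667/(-31606) + 49242/(-32308) = 11667*(-1/31606) + 49242*(-1/32308) = -11667/31606 - 24621/16154 = -241660011/127640831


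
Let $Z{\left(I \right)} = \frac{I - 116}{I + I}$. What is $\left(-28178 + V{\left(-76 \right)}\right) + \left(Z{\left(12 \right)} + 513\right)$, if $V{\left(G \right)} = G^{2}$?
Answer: $- \frac{65680}{3} \approx -21893.0$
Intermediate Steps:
$Z{\left(I \right)} = \frac{-116 + I}{2 I}$
$\left(-28178 + V{\left(-76 \right)}\right) + \left(Z{\left(12 \right)} + 513\right) = \left(-28178 + \left(-76\right)^{2}\right) + \left(\frac{-116 + 12}{2 \cdot 12} + 513\right) = \left(-28178 + 5776\right) + \left(\frac{1}{2} \cdot \frac{1}{12} \left(-104\right) + 513\right) = -22402 + \left(- \frac{13}{3} + 513\right) = -22402 + \frac{1526}{3} = - \frac{65680}{3}$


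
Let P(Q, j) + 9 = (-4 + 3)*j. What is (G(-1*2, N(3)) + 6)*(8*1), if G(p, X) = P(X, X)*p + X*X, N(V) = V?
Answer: 312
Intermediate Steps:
P(Q, j) = -9 - j (P(Q, j) = -9 + (-4 + 3)*j = -9 - j)
G(p, X) = X² + p*(-9 - X) (G(p, X) = (-9 - X)*p + X*X = p*(-9 - X) + X² = X² + p*(-9 - X))
(G(-1*2, N(3)) + 6)*(8*1) = ((3² - (-1*2)*(9 + 3)) + 6)*(8*1) = ((9 - 1*(-2)*12) + 6)*8 = ((9 + 24) + 6)*8 = (33 + 6)*8 = 39*8 = 312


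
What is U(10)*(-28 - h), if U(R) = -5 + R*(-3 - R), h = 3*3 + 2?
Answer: 5265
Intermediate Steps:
h = 11 (h = 9 + 2 = 11)
U(10)*(-28 - h) = (-5 - 1*10² - 3*10)*(-28 - 1*11) = (-5 - 1*100 - 30)*(-28 - 11) = (-5 - 100 - 30)*(-39) = -135*(-39) = 5265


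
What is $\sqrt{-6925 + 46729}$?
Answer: $2 \sqrt{9951} \approx 199.51$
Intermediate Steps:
$\sqrt{-6925 + 46729} = \sqrt{39804} = 2 \sqrt{9951}$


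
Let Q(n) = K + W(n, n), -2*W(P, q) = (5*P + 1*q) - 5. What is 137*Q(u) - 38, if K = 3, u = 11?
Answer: -7611/2 ≈ -3805.5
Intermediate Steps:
W(P, q) = 5/2 - 5*P/2 - q/2 (W(P, q) = -((5*P + 1*q) - 5)/2 = -((5*P + q) - 5)/2 = -((q + 5*P) - 5)/2 = -(-5 + q + 5*P)/2 = 5/2 - 5*P/2 - q/2)
Q(n) = 11/2 - 3*n (Q(n) = 3 + (5/2 - 5*n/2 - n/2) = 3 + (5/2 - 3*n) = 11/2 - 3*n)
137*Q(u) - 38 = 137*(11/2 - 3*11) - 38 = 137*(11/2 - 33) - 38 = 137*(-55/2) - 38 = -7535/2 - 38 = -7611/2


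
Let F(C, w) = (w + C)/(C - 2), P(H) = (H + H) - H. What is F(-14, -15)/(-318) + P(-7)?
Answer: -35645/5088 ≈ -7.0057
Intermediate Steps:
P(H) = H (P(H) = 2*H - H = H)
F(C, w) = (C + w)/(-2 + C)
F(-14, -15)/(-318) + P(-7) = ((-14 - 15)/(-2 - 14))/(-318) - 7 = -(-29)/(318*(-16)) - 7 = -(-1)*(-29)/5088 - 7 = -1/318*29/16 - 7 = -29/5088 - 7 = -35645/5088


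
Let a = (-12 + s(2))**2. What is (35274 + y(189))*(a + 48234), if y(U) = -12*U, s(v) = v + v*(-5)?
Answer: 1605213804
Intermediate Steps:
s(v) = -4*v (s(v) = v - 5*v = -4*v)
a = 400 (a = (-12 - 4*2)**2 = (-12 - 8)**2 = (-20)**2 = 400)
(35274 + y(189))*(a + 48234) = (35274 - 12*189)*(400 + 48234) = (35274 - 2268)*48634 = 33006*48634 = 1605213804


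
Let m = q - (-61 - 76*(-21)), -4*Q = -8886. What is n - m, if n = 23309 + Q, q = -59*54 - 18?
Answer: 60539/2 ≈ 30270.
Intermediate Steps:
Q = 4443/2 (Q = -¼*(-8886) = 4443/2 ≈ 2221.5)
q = -3204 (q = -3186 - 18 = -3204)
m = -4739 (m = -3204 - (-61 - 76*(-21)) = -3204 - (-61 + 1596) = -3204 - 1*1535 = -3204 - 1535 = -4739)
n = 51061/2 (n = 23309 + 4443/2 = 51061/2 ≈ 25531.)
n - m = 51061/2 - 1*(-4739) = 51061/2 + 4739 = 60539/2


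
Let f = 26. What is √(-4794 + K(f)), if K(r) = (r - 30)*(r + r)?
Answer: I*√5002 ≈ 70.725*I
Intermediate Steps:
K(r) = 2*r*(-30 + r) (K(r) = (-30 + r)*(2*r) = 2*r*(-30 + r))
√(-4794 + K(f)) = √(-4794 + 2*26*(-30 + 26)) = √(-4794 + 2*26*(-4)) = √(-4794 - 208) = √(-5002) = I*√5002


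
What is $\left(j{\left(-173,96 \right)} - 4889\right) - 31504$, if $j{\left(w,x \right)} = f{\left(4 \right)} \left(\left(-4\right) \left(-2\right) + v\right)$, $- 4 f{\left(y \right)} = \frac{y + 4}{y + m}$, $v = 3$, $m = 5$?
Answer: $- \frac{327559}{9} \approx -36395.0$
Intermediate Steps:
$f{\left(y \right)} = - \frac{4 + y}{4 \left(5 + y\right)}$ ($f{\left(y \right)} = - \frac{\left(y + 4\right) \frac{1}{y + 5}}{4} = - \frac{\left(4 + y\right) \frac{1}{5 + y}}{4} = - \frac{\frac{1}{5 + y} \left(4 + y\right)}{4} = - \frac{4 + y}{4 \left(5 + y\right)}$)
$j{\left(w,x \right)} = - \frac{22}{9}$ ($j{\left(w,x \right)} = \frac{-4 - 4}{4 \left(5 + 4\right)} \left(\left(-4\right) \left(-2\right) + 3\right) = \frac{-4 - 4}{4 \cdot 9} \left(8 + 3\right) = \frac{1}{4} \cdot \frac{1}{9} \left(-8\right) 11 = \left(- \frac{2}{9}\right) 11 = - \frac{22}{9}$)
$\left(j{\left(-173,96 \right)} - 4889\right) - 31504 = \left(- \frac{22}{9} - 4889\right) - 31504 = - \frac{44023}{9} - 31504 = - \frac{327559}{9}$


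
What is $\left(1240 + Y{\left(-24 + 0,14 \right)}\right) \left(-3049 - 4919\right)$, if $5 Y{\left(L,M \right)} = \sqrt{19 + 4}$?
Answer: $-9880320 - \frac{7968 \sqrt{23}}{5} \approx -9.888 \cdot 10^{6}$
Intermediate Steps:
$Y{\left(L,M \right)} = \frac{\sqrt{23}}{5}$ ($Y{\left(L,M \right)} = \frac{\sqrt{19 + 4}}{5} = \frac{\sqrt{23}}{5}$)
$\left(1240 + Y{\left(-24 + 0,14 \right)}\right) \left(-3049 - 4919\right) = \left(1240 + \frac{\sqrt{23}}{5}\right) \left(-3049 - 4919\right) = \left(1240 + \frac{\sqrt{23}}{5}\right) \left(-7968\right) = -9880320 - \frac{7968 \sqrt{23}}{5}$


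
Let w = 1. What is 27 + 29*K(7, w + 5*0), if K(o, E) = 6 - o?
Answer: -2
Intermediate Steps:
27 + 29*K(7, w + 5*0) = 27 + 29*(6 - 1*7) = 27 + 29*(6 - 7) = 27 + 29*(-1) = 27 - 29 = -2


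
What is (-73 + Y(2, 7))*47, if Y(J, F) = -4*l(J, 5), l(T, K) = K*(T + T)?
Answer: -7191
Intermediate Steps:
l(T, K) = 2*K*T (l(T, K) = K*(2*T) = 2*K*T)
Y(J, F) = -40*J (Y(J, F) = -8*5*J = -40*J)
(-73 + Y(2, 7))*47 = (-73 - 40*2)*47 = (-73 - 80)*47 = -153*47 = -7191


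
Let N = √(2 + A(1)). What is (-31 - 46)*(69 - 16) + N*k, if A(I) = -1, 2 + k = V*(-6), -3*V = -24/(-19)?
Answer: -77529/19 ≈ -4080.5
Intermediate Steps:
V = -8/19 (V = -(-8)/(-19) = -(-8)*(-1)/19 = -⅓*24/19 = -8/19 ≈ -0.42105)
k = 10/19 (k = -2 - 8/19*(-6) = -2 + 48/19 = 10/19 ≈ 0.52632)
N = 1 (N = √(2 - 1) = √1 = 1)
(-31 - 46)*(69 - 16) + N*k = (-31 - 46)*(69 - 16) + 1*(10/19) = -77*53 + 10/19 = -4081 + 10/19 = -77529/19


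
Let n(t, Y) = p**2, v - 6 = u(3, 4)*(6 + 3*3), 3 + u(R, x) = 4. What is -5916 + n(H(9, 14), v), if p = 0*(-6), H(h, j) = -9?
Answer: -5916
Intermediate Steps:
u(R, x) = 1 (u(R, x) = -3 + 4 = 1)
p = 0
v = 21 (v = 6 + 1*(6 + 3*3) = 6 + 1*(6 + 9) = 6 + 1*15 = 6 + 15 = 21)
n(t, Y) = 0 (n(t, Y) = 0**2 = 0)
-5916 + n(H(9, 14), v) = -5916 + 0 = -5916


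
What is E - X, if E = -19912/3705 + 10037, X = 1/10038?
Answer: 2181778239/217490 ≈ 10032.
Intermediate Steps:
X = 1/10038 ≈ 9.9621e-5
E = 1956167/195 (E = -19912*1/3705 + 10037 = -1048/195 + 10037 = 1956167/195 ≈ 10032.)
E - X = 1956167/195 - 1*1/10038 = 1956167/195 - 1/10038 = 2181778239/217490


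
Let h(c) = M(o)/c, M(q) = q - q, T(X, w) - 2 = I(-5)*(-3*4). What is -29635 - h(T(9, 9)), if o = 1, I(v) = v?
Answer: -29635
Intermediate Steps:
T(X, w) = 62 (T(X, w) = 2 - (-15)*4 = 2 - 5*(-12) = 2 + 60 = 62)
M(q) = 0
h(c) = 0 (h(c) = 0/c = 0)
-29635 - h(T(9, 9)) = -29635 - 1*0 = -29635 + 0 = -29635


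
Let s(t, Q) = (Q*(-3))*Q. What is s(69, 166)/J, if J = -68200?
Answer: 20667/17050 ≈ 1.2121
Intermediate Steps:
s(t, Q) = -3*Q² (s(t, Q) = (-3*Q)*Q = -3*Q²)
s(69, 166)/J = -3*166²/(-68200) = -3*27556*(-1/68200) = -82668*(-1/68200) = 20667/17050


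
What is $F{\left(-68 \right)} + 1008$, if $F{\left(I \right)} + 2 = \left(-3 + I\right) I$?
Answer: $5834$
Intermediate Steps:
$F{\left(I \right)} = -2 + I \left(-3 + I\right)$ ($F{\left(I \right)} = -2 + \left(-3 + I\right) I = -2 + I \left(-3 + I\right)$)
$F{\left(-68 \right)} + 1008 = \left(-2 + \left(-68\right)^{2} - -204\right) + 1008 = \left(-2 + 4624 + 204\right) + 1008 = 4826 + 1008 = 5834$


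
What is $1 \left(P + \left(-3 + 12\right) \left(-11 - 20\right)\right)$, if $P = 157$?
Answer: $-122$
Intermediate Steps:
$1 \left(P + \left(-3 + 12\right) \left(-11 - 20\right)\right) = 1 \left(157 + \left(-3 + 12\right) \left(-11 - 20\right)\right) = 1 \left(157 + 9 \left(-31\right)\right) = 1 \left(157 - 279\right) = 1 \left(-122\right) = -122$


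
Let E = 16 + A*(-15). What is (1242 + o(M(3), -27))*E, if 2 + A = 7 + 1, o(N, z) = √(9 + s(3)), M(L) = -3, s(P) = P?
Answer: -91908 - 148*√3 ≈ -92164.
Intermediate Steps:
o(N, z) = 2*√3 (o(N, z) = √(9 + 3) = √12 = 2*√3)
A = 6 (A = -2 + (7 + 1) = -2 + 8 = 6)
E = -74 (E = 16 + 6*(-15) = 16 - 90 = -74)
(1242 + o(M(3), -27))*E = (1242 + 2*√3)*(-74) = -91908 - 148*√3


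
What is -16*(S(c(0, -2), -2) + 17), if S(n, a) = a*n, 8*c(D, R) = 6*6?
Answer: -128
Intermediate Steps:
c(D, R) = 9/2 (c(D, R) = (6*6)/8 = (1/8)*36 = 9/2)
-16*(S(c(0, -2), -2) + 17) = -16*(-2*9/2 + 17) = -16*(-9 + 17) = -16*8 = -128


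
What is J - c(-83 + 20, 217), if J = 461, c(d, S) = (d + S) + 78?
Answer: 229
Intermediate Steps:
c(d, S) = 78 + S + d (c(d, S) = (S + d) + 78 = 78 + S + d)
J - c(-83 + 20, 217) = 461 - (78 + 217 + (-83 + 20)) = 461 - (78 + 217 - 63) = 461 - 1*232 = 461 - 232 = 229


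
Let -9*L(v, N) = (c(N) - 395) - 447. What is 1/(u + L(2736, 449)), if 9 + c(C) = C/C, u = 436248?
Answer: 9/3927082 ≈ 2.2918e-6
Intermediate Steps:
c(C) = -8 (c(C) = -9 + C/C = -9 + 1 = -8)
L(v, N) = 850/9 (L(v, N) = -((-8 - 395) - 447)/9 = -(-403 - 447)/9 = -⅑*(-850) = 850/9)
1/(u + L(2736, 449)) = 1/(436248 + 850/9) = 1/(3927082/9) = 9/3927082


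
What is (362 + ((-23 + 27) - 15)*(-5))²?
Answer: 173889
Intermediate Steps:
(362 + ((-23 + 27) - 15)*(-5))² = (362 + (4 - 15)*(-5))² = (362 - 11*(-5))² = (362 + 55)² = 417² = 173889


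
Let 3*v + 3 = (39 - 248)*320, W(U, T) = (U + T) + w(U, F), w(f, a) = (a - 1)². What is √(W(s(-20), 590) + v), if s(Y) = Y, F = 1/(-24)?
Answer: 91*I*√1511/24 ≈ 147.39*I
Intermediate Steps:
F = -1/24 ≈ -0.041667
w(f, a) = (-1 + a)²
W(U, T) = 625/576 + T + U (W(U, T) = (U + T) + (-1 - 1/24)² = (T + U) + (-25/24)² = (T + U) + 625/576 = 625/576 + T + U)
v = -66883/3 (v = -1 + ((39 - 248)*320)/3 = -1 + (-209*320)/3 = -1 + (⅓)*(-66880) = -1 - 66880/3 = -66883/3 ≈ -22294.)
√(W(s(-20), 590) + v) = √((625/576 + 590 - 20) - 66883/3) = √(328945/576 - 66883/3) = √(-12512591/576) = 91*I*√1511/24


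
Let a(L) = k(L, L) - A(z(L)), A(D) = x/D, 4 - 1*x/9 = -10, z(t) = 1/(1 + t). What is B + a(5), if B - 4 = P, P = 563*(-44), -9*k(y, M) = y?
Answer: -229721/9 ≈ -25525.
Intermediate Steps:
k(y, M) = -y/9
x = 126 (x = 36 - 9*(-10) = 36 + 90 = 126)
P = -24772
A(D) = 126/D
B = -24768 (B = 4 - 24772 = -24768)
a(L) = -126 - 1135*L/9 (a(L) = -L/9 - 126/(1/(1 + L)) = -L/9 - 126*(1 + L) = -L/9 - (126 + 126*L) = -L/9 + (-126 - 126*L) = -126 - 1135*L/9)
B + a(5) = -24768 + (-126 - 1135/9*5) = -24768 + (-126 - 5675/9) = -24768 - 6809/9 = -229721/9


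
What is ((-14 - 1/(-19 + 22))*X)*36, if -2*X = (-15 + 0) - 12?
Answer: -6966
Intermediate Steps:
X = 27/2 (X = -((-15 + 0) - 12)/2 = -(-15 - 12)/2 = -1/2*(-27) = 27/2 ≈ 13.500)
((-14 - 1/(-19 + 22))*X)*36 = ((-14 - 1/(-19 + 22))*(27/2))*36 = ((-14 - 1/3)*(27/2))*36 = -43/3*27/2*36 = -387/2*36 = -6966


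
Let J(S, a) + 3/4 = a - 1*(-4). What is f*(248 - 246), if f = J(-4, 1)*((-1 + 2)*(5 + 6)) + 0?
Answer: 187/2 ≈ 93.500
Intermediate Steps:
J(S, a) = 13/4 + a (J(S, a) = -¾ + (a - 1*(-4)) = -¾ + (a + 4) = -¾ + (4 + a) = 13/4 + a)
f = 187/4 (f = (13/4 + 1)*((-1 + 2)*(5 + 6)) + 0 = 17*(1*11)/4 + 0 = (17/4)*11 + 0 = 187/4 + 0 = 187/4 ≈ 46.750)
f*(248 - 246) = 187*(248 - 246)/4 = (187/4)*2 = 187/2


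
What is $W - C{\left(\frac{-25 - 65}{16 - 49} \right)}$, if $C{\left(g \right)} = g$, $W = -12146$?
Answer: $- \frac{133636}{11} \approx -12149.0$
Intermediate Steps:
$W - C{\left(\frac{-25 - 65}{16 - 49} \right)} = -12146 - \frac{-25 - 65}{16 - 49} = -12146 - - \frac{90}{-33} = -12146 - \left(-90\right) \left(- \frac{1}{33}\right) = -12146 - \frac{30}{11} = - \frac{133636}{11}$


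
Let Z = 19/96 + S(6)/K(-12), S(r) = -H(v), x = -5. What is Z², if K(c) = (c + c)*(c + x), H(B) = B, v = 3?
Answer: 96721/2663424 ≈ 0.036315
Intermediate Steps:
S(r) = -3 (S(r) = -1*3 = -3)
K(c) = 2*c*(-5 + c) (K(c) = (c + c)*(c - 5) = (2*c)*(-5 + c) = 2*c*(-5 + c))
Z = 311/1632 (Z = 19/96 - 3*(-1/(24*(-5 - 12))) = 19*(1/96) - 3/(2*(-12)*(-17)) = 19/96 - 3/408 = 19/96 - 3*1/408 = 19/96 - 1/136 = 311/1632 ≈ 0.19056)
Z² = (311/1632)² = 96721/2663424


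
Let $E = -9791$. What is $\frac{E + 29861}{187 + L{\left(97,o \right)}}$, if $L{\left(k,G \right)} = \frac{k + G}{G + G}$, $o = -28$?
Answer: $\frac{1123920}{10403} \approx 108.04$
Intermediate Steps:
$L{\left(k,G \right)} = \frac{G + k}{2 G}$
$\frac{E + 29861}{187 + L{\left(97,o \right)}} = \frac{-9791 + 29861}{187 + \frac{-28 + 97}{2 \left(-28\right)}} = \frac{20070}{187 + \frac{1}{2} \left(- \frac{1}{28}\right) 69} = \frac{20070}{187 - \frac{69}{56}} = \frac{20070}{\frac{10403}{56}} = 20070 \cdot \frac{56}{10403} = \frac{1123920}{10403}$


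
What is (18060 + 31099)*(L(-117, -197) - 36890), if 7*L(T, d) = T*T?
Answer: -12021391019/7 ≈ -1.7173e+9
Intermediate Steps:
L(T, d) = T**2/7 (L(T, d) = (T*T)/7 = T**2/7)
(18060 + 31099)*(L(-117, -197) - 36890) = (18060 + 31099)*((1/7)*(-117)**2 - 36890) = 49159*((1/7)*13689 - 36890) = 49159*(13689/7 - 36890) = 49159*(-244541/7) = -12021391019/7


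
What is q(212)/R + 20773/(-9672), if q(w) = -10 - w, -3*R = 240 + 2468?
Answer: -12452933/6547944 ≈ -1.9018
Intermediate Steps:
R = -2708/3 (R = -(240 + 2468)/3 = -⅓*2708 = -2708/3 ≈ -902.67)
q(212)/R + 20773/(-9672) = (-10 - 1*212)/(-2708/3) + 20773/(-9672) = (-10 - 212)*(-3/2708) + 20773*(-1/9672) = -222*(-3/2708) - 20773/9672 = 333/1354 - 20773/9672 = -12452933/6547944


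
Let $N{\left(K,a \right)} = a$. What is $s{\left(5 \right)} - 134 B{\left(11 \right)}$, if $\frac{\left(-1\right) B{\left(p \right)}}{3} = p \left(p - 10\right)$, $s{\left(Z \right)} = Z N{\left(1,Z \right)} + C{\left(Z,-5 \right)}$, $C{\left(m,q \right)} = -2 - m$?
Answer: $4440$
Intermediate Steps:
$s{\left(Z \right)} = -2 + Z^{2} - Z$ ($s{\left(Z \right)} = Z Z - \left(2 + Z\right) = Z^{2} - \left(2 + Z\right) = -2 + Z^{2} - Z$)
$B{\left(p \right)} = - 3 p \left(-10 + p\right)$ ($B{\left(p \right)} = - 3 p \left(p - 10\right) = - 3 p \left(-10 + p\right)$)
$s{\left(5 \right)} - 134 B{\left(11 \right)} = \left(-2 + 5^{2} - 5\right) - 134 \cdot 3 \cdot 11 \left(10 - 11\right) = \left(-2 + 25 - 5\right) - 134 \cdot 3 \cdot 11 \left(10 - 11\right) = 18 - 134 \cdot 3 \cdot 11 \left(-1\right) = 18 - -4422 = 18 + 4422 = 4440$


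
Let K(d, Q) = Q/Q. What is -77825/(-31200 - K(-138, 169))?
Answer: 77825/31201 ≈ 2.4943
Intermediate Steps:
K(d, Q) = 1
-77825/(-31200 - K(-138, 169)) = -77825/(-31200 - 1*1) = -77825/(-31200 - 1) = -77825/(-31201) = -77825*(-1/31201) = 77825/31201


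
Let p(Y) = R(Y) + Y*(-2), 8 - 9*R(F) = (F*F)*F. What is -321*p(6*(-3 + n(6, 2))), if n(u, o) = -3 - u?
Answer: -40077064/3 ≈ -1.3359e+7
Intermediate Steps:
R(F) = 8/9 - F³/9 (R(F) = 8/9 - F*F*F/9 = 8/9 - F²*F/9 = 8/9 - F³/9)
p(Y) = 8/9 - 2*Y - Y³/9 (p(Y) = (8/9 - Y³/9) + Y*(-2) = (8/9 - Y³/9) - 2*Y = 8/9 - 2*Y - Y³/9)
-321*p(6*(-3 + n(6, 2))) = -321*(8/9 - 12*(-3 + (-3 - 1*6)) - 216*(-3 + (-3 - 1*6))³/9) = -321*(8/9 - 12*(-3 + (-3 - 6)) - 216*(-3 + (-3 - 6))³/9) = -321*(8/9 - 12*(-3 - 9) - 216*(-3 - 9)³/9) = -321*(8/9 - 12*(-12) - (6*(-12))³/9) = -321*(8/9 - 2*(-72) - ⅑*(-72)³) = -321*(8/9 + 144 - ⅑*(-373248)) = -321*(8/9 + 144 + 41472) = -321*374552/9 = -40077064/3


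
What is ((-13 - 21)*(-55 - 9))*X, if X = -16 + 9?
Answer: -15232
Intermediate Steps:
X = -7
((-13 - 21)*(-55 - 9))*X = ((-13 - 21)*(-55 - 9))*(-7) = -34*(-64)*(-7) = 2176*(-7) = -15232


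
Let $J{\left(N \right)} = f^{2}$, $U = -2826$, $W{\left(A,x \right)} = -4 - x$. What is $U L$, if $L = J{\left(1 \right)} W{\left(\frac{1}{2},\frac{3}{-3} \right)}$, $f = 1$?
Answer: $8478$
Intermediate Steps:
$J{\left(N \right)} = 1$ ($J{\left(N \right)} = 1^{2} = 1$)
$L = -3$ ($L = 1 \left(-4 - \frac{3}{-3}\right) = 1 \left(-4 - 3 \left(- \frac{1}{3}\right)\right) = 1 \left(-4 - -1\right) = 1 \left(-4 + 1\right) = 1 \left(-3\right) = -3$)
$U L = \left(-2826\right) \left(-3\right) = 8478$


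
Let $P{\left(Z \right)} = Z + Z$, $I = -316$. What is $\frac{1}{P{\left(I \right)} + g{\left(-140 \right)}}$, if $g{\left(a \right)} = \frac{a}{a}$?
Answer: $- \frac{1}{631} \approx -0.0015848$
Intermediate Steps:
$g{\left(a \right)} = 1$
$P{\left(Z \right)} = 2 Z$
$\frac{1}{P{\left(I \right)} + g{\left(-140 \right)}} = \frac{1}{2 \left(-316\right) + 1} = \frac{1}{-632 + 1} = \frac{1}{-631} = - \frac{1}{631}$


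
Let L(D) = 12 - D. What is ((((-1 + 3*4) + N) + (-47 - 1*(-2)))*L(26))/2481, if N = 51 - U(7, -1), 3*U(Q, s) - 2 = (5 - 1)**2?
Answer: -154/2481 ≈ -0.062072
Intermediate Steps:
U(Q, s) = 6 (U(Q, s) = 2/3 + (5 - 1)**2/3 = 2/3 + (1/3)*4**2 = 2/3 + (1/3)*16 = 2/3 + 16/3 = 6)
N = 45 (N = 51 - 1*6 = 51 - 6 = 45)
((((-1 + 3*4) + N) + (-47 - 1*(-2)))*L(26))/2481 = ((((-1 + 3*4) + 45) + (-47 - 1*(-2)))*(12 - 1*26))/2481 = ((((-1 + 12) + 45) + (-47 + 2))*(12 - 26))*(1/2481) = (((11 + 45) - 45)*(-14))*(1/2481) = ((56 - 45)*(-14))*(1/2481) = (11*(-14))*(1/2481) = -154*1/2481 = -154/2481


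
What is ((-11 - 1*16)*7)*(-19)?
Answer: 3591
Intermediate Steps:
((-11 - 1*16)*7)*(-19) = ((-11 - 16)*7)*(-19) = -27*7*(-19) = -189*(-19) = 3591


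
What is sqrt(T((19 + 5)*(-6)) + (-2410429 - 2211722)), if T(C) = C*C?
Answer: I*sqrt(4601415) ≈ 2145.1*I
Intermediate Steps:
T(C) = C**2
sqrt(T((19 + 5)*(-6)) + (-2410429 - 2211722)) = sqrt(((19 + 5)*(-6))**2 + (-2410429 - 2211722)) = sqrt((24*(-6))**2 - 4622151) = sqrt((-144)**2 - 4622151) = sqrt(20736 - 4622151) = sqrt(-4601415) = I*sqrt(4601415)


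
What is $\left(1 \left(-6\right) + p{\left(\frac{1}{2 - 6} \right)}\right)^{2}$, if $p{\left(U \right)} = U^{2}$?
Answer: $\frac{9025}{256} \approx 35.254$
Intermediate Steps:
$\left(1 \left(-6\right) + p{\left(\frac{1}{2 - 6} \right)}\right)^{2} = \left(1 \left(-6\right) + \left(\frac{1}{2 - 6}\right)^{2}\right)^{2} = \left(-6 + \left(\frac{1}{-4}\right)^{2}\right)^{2} = \left(-6 + \left(- \frac{1}{4}\right)^{2}\right)^{2} = \left(-6 + \frac{1}{16}\right)^{2} = \left(- \frac{95}{16}\right)^{2} = \frac{9025}{256}$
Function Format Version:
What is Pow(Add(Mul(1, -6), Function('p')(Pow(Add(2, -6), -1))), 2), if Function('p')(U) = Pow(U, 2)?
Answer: Rational(9025, 256) ≈ 35.254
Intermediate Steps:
Pow(Add(Mul(1, -6), Function('p')(Pow(Add(2, -6), -1))), 2) = Pow(Add(Mul(1, -6), Pow(Pow(Add(2, -6), -1), 2)), 2) = Pow(Add(-6, Pow(Pow(-4, -1), 2)), 2) = Pow(Add(-6, Pow(Rational(-1, 4), 2)), 2) = Pow(Add(-6, Rational(1, 16)), 2) = Pow(Rational(-95, 16), 2) = Rational(9025, 256)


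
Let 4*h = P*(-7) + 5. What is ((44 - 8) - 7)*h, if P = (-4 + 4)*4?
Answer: 145/4 ≈ 36.250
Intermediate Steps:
P = 0 (P = 0*4 = 0)
h = 5/4 (h = (0*(-7) + 5)/4 = (0 + 5)/4 = (¼)*5 = 5/4 ≈ 1.2500)
((44 - 8) - 7)*h = ((44 - 8) - 7)*(5/4) = (36 - 7)*(5/4) = 29*(5/4) = 145/4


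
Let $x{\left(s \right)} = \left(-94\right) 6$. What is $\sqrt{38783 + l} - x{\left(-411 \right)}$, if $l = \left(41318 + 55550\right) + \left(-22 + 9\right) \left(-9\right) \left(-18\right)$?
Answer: $564 + \sqrt{133545} \approx 929.44$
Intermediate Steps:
$x{\left(s \right)} = -564$
$l = 94762$ ($l = 96868 + \left(-13\right) \left(-9\right) \left(-18\right) = 96868 + 117 \left(-18\right) = 96868 - 2106 = 94762$)
$\sqrt{38783 + l} - x{\left(-411 \right)} = \sqrt{38783 + 94762} - -564 = \sqrt{133545} + 564 = 564 + \sqrt{133545}$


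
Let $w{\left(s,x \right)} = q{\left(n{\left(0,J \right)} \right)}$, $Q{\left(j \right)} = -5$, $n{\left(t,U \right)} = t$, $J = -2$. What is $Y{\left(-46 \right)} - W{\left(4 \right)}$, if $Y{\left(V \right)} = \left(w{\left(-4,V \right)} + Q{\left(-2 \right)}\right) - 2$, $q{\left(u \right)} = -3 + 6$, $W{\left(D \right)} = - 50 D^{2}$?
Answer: $796$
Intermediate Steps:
$q{\left(u \right)} = 3$
$w{\left(s,x \right)} = 3$
$Y{\left(V \right)} = -4$ ($Y{\left(V \right)} = \left(3 - 5\right) - 2 = -2 - 2 = -4$)
$Y{\left(-46 \right)} - W{\left(4 \right)} = -4 - - 50 \cdot 4^{2} = -4 - \left(-50\right) 16 = -4 - -800 = -4 + 800 = 796$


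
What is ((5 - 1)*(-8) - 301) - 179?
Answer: -512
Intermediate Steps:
((5 - 1)*(-8) - 301) - 179 = (4*(-8) - 301) - 179 = (-32 - 301) - 179 = -333 - 179 = -512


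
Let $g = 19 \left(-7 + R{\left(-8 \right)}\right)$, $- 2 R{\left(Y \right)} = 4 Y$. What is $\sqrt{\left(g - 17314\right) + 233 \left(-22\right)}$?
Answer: $i \sqrt{22269} \approx 149.23 i$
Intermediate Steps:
$R{\left(Y \right)} = - 2 Y$ ($R{\left(Y \right)} = - \frac{4 Y}{2} = - 2 Y$)
$g = 171$ ($g = 19 \left(-7 - -16\right) = 19 \left(-7 + 16\right) = 19 \cdot 9 = 171$)
$\sqrt{\left(g - 17314\right) + 233 \left(-22\right)} = \sqrt{\left(171 - 17314\right) + 233 \left(-22\right)} = \sqrt{-17143 - 5126} = \sqrt{-22269} = i \sqrt{22269}$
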